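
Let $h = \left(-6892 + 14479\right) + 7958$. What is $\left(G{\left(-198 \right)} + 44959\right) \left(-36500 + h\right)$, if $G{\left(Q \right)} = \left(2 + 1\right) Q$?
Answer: $-929668575$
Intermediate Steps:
$G{\left(Q \right)} = 3 Q$
$h = 15545$ ($h = 7587 + 7958 = 15545$)
$\left(G{\left(-198 \right)} + 44959\right) \left(-36500 + h\right) = \left(3 \left(-198\right) + 44959\right) \left(-36500 + 15545\right) = \left(-594 + 44959\right) \left(-20955\right) = 44365 \left(-20955\right) = -929668575$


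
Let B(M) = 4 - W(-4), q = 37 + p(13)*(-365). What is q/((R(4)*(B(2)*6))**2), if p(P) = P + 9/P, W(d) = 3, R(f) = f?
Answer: -64489/7488 ≈ -8.6123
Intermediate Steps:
q = -64489/13 (q = 37 + (13 + 9/13)*(-365) = 37 + (178/13)*(-365) = 37 - 64970/13 = -64489/13 ≈ -4960.7)
B(M) = 1 (B(M) = 4 - 1*3 = 4 - 3 = 1)
q/((R(4)*(B(2)*6))**2) = -64489/(13*((4*(1*6))**2)) = -64489/(13*((4*6)**2)) = -64489/(13*(24**2)) = -64489/13/576 = -64489/13*1/576 = -64489/7488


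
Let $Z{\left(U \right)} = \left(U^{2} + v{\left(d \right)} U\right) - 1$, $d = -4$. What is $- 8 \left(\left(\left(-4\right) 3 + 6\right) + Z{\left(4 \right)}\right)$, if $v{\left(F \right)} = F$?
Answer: $56$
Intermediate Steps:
$Z{\left(U \right)} = -1 + U^{2} - 4 U$ ($Z{\left(U \right)} = \left(U^{2} - 4 U\right) - 1 = -1 + U^{2} - 4 U$)
$- 8 \left(\left(\left(-4\right) 3 + 6\right) + Z{\left(4 \right)}\right) = - 8 \left(\left(\left(-4\right) 3 + 6\right) - \left(17 - 16\right)\right) = - 8 \left(\left(-12 + 6\right) - 1\right) = - 8 \left(-6 - 1\right) = \left(-8\right) \left(-7\right) = 56$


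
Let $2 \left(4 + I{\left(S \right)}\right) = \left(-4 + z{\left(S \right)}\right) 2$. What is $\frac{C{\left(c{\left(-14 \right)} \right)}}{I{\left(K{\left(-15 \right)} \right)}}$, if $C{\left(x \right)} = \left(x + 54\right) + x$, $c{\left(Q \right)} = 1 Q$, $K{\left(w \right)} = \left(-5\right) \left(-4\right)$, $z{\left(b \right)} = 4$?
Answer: $- \frac{13}{2} \approx -6.5$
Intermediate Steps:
$K{\left(w \right)} = 20$
$c{\left(Q \right)} = Q$
$I{\left(S \right)} = -4$ ($I{\left(S \right)} = -4 + \frac{\left(-4 + 4\right) 2}{2} = -4 + \frac{0 \cdot 2}{2} = -4 + \frac{1}{2} \cdot 0 = -4 + 0 = -4$)
$C{\left(x \right)} = 54 + 2 x$ ($C{\left(x \right)} = \left(54 + x\right) + x = 54 + 2 x$)
$\frac{C{\left(c{\left(-14 \right)} \right)}}{I{\left(K{\left(-15 \right)} \right)}} = \frac{54 + 2 \left(-14\right)}{-4} = \left(54 - 28\right) \left(- \frac{1}{4}\right) = 26 \left(- \frac{1}{4}\right) = - \frac{13}{2}$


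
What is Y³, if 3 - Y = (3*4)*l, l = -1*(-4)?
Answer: -91125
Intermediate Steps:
l = 4
Y = -45 (Y = 3 - 3*4*4 = 3 - 12*4 = 3 - 1*48 = 3 - 48 = -45)
Y³ = (-45)³ = -91125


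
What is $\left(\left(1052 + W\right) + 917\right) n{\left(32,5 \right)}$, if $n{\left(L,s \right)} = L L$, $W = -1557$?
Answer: $421888$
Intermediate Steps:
$n{\left(L,s \right)} = L^{2}$
$\left(\left(1052 + W\right) + 917\right) n{\left(32,5 \right)} = \left(\left(1052 - 1557\right) + 917\right) 32^{2} = \left(-505 + 917\right) 1024 = 412 \cdot 1024 = 421888$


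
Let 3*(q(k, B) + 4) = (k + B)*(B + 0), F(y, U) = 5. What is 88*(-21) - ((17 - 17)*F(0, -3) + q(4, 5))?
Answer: -1859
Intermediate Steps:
q(k, B) = -4 + B*(B + k)/3 (q(k, B) = -4 + ((k + B)*(B + 0))/3 = -4 + ((B + k)*B)/3 = -4 + (B*(B + k))/3 = -4 + B*(B + k)/3)
88*(-21) - ((17 - 17)*F(0, -3) + q(4, 5)) = 88*(-21) - ((17 - 17)*5 + (-4 + (1/3)*5**2 + (1/3)*5*4)) = -1848 - (0*5 + (-4 + (1/3)*25 + 20/3)) = -1848 - (0 + (-4 + 25/3 + 20/3)) = -1848 - (0 + 11) = -1848 - 1*11 = -1848 - 11 = -1859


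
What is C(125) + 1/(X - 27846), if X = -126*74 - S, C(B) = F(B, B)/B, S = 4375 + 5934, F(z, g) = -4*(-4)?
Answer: 759539/5934875 ≈ 0.12798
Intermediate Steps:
F(z, g) = 16
S = 10309
C(B) = 16/B
X = -19633 (X = -126*74 - 1*10309 = -9324 - 10309 = -19633)
C(125) + 1/(X - 27846) = 16/125 + 1/(-19633 - 27846) = 16*(1/125) + 1/(-47479) = 16/125 - 1/47479 = 759539/5934875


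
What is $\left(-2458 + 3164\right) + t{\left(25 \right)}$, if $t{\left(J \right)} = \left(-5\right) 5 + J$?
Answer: $706$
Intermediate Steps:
$t{\left(J \right)} = -25 + J$
$\left(-2458 + 3164\right) + t{\left(25 \right)} = \left(-2458 + 3164\right) + \left(-25 + 25\right) = 706 + 0 = 706$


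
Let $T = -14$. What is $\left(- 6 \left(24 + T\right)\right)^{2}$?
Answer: $3600$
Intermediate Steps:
$\left(- 6 \left(24 + T\right)\right)^{2} = \left(- 6 \left(24 - 14\right)\right)^{2} = \left(\left(-6\right) 10\right)^{2} = \left(-60\right)^{2} = 3600$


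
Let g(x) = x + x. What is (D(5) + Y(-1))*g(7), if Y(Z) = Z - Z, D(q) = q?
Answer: 70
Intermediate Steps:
Y(Z) = 0
g(x) = 2*x
(D(5) + Y(-1))*g(7) = (5 + 0)*(2*7) = 5*14 = 70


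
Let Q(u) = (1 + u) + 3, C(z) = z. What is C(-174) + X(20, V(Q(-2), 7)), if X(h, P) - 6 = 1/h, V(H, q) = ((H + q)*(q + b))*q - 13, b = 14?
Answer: -3359/20 ≈ -167.95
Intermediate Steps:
Q(u) = 4 + u
V(H, q) = -13 + q*(14 + q)*(H + q) (V(H, q) = ((H + q)*(q + 14))*q - 13 = ((H + q)*(14 + q))*q - 13 = ((14 + q)*(H + q))*q - 13 = q*(14 + q)*(H + q) - 13 = -13 + q*(14 + q)*(H + q))
X(h, P) = 6 + 1/h
C(-174) + X(20, V(Q(-2), 7)) = -174 + (6 + 1/20) = -174 + 121/20 = -3359/20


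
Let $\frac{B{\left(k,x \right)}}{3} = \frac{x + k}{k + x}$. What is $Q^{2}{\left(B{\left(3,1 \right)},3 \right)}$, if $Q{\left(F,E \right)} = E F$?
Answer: $81$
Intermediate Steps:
$B{\left(k,x \right)} = 3$ ($B{\left(k,x \right)} = 3 \frac{x + k}{k + x} = 3 \frac{k + x}{k + x} = 3 \cdot 1 = 3$)
$Q^{2}{\left(B{\left(3,1 \right)},3 \right)} = \left(3 \cdot 3\right)^{2} = 9^{2} = 81$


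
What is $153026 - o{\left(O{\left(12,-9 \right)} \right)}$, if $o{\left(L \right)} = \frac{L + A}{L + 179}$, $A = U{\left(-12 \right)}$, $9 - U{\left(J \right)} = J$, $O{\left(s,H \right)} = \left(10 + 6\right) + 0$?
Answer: $\frac{29840033}{195} \approx 1.5303 \cdot 10^{5}$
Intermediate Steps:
$O{\left(s,H \right)} = 16$ ($O{\left(s,H \right)} = 16 + 0 = 16$)
$U{\left(J \right)} = 9 - J$
$A = 21$ ($A = 9 - -12 = 9 + 12 = 21$)
$o{\left(L \right)} = \frac{21 + L}{179 + L}$ ($o{\left(L \right)} = \frac{L + 21}{L + 179} = \frac{21 + L}{179 + L}$)
$153026 - o{\left(O{\left(12,-9 \right)} \right)} = 153026 - \frac{21 + 16}{179 + 16} = 153026 - \frac{1}{195} \cdot 37 = 153026 - \frac{37}{195} = \frac{29840033}{195}$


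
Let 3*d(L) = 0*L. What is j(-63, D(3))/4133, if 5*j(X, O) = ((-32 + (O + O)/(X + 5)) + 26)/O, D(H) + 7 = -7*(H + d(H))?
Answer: 73/8389990 ≈ 8.7008e-6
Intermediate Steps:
d(L) = 0 (d(L) = (0*L)/3 = (⅓)*0 = 0)
D(H) = -7 - 7*H (D(H) = -7 - 7*(H + 0) = -7 - 7*H)
j(X, O) = (-6 + 2*O/(5 + X))/(5*O) (j(X, O) = (((-32 + (O + O)/(X + 5)) + 26)/O)/5 = (((-32 + (2*O)/(5 + X)) + 26)/O)/5 = (((-32 + 2*O/(5 + X)) + 26)/O)/5 = ((-6 + 2*O/(5 + X))/O)/5 = (-6 + 2*O/(5 + X))/(5*O))
j(-63, D(3))/4133 = (2*(-15 + (-7 - 7*3) - 3*(-63))/(5*(-7 - 7*3)*(5 - 63)))/4133 = ((⅖)*(-15 + (-7 - 21) + 189)/(-7 - 21*(-58)))*(1/4133) = ((⅖)*(-1/58)*(-15 - 28 + 189)/(-28))*(1/4133) = ((⅖)*(-1/28)*(-1/58)*146)*(1/4133) = (73/2030)*(1/4133) = 73/8389990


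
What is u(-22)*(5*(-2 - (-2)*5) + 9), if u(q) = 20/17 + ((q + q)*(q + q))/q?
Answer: -72324/17 ≈ -4254.4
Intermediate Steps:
u(q) = 20/17 + 4*q (u(q) = 20*(1/17) + ((2*q)*(2*q))/q = 20/17 + (4*q**2)/q = 20/17 + 4*q)
u(-22)*(5*(-2 - (-2)*5) + 9) = (20/17 + 4*(-22))*(5*(-2 - (-2)*5) + 9) = (20/17 - 88)*(5*(-2 - 1*(-10)) + 9) = -1476*(5*(-2 + 10) + 9)/17 = -1476*(5*8 + 9)/17 = -1476*(40 + 9)/17 = -1476/17*49 = -72324/17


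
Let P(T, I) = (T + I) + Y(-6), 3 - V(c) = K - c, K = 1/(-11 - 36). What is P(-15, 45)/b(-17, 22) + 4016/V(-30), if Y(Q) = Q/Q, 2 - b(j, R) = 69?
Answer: -3171423/21239 ≈ -149.32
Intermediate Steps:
b(j, R) = -67 (b(j, R) = 2 - 1*69 = 2 - 69 = -67)
Y(Q) = 1
K = -1/47 (K = 1/(-47) = -1/47 ≈ -0.021277)
V(c) = 142/47 + c (V(c) = 3 - (-1/47 - c) = 3 + (1/47 + c) = 142/47 + c)
P(T, I) = 1 + I + T (P(T, I) = (T + I) + 1 = (I + T) + 1 = 1 + I + T)
P(-15, 45)/b(-17, 22) + 4016/V(-30) = (1 + 45 - 15)/(-67) + 4016/(142/47 - 30) = 31*(-1/67) + 4016/(-1268/47) = -31/67 + 4016*(-47/1268) = -31/67 - 47188/317 = -3171423/21239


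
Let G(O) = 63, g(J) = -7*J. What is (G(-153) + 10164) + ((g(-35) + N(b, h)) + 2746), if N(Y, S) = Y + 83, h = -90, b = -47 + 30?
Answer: 13284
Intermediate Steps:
b = -17
N(Y, S) = 83 + Y
(G(-153) + 10164) + ((g(-35) + N(b, h)) + 2746) = (63 + 10164) + ((-7*(-35) + (83 - 17)) + 2746) = 10227 + ((245 + 66) + 2746) = 10227 + (311 + 2746) = 10227 + 3057 = 13284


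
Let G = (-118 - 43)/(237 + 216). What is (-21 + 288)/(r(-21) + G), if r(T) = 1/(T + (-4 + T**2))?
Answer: -50315616/66523 ≈ -756.36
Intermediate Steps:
G = -161/453 ≈ -0.35541
r(T) = 1/(-4 + T + T**2)
(-21 + 288)/(r(-21) + G) = (-21 + 288)/(1/(-4 - 21 + (-21)**2) - 161/453) = 267/(1/(-4 - 21 + 441) - 161/453) = 267/(1/416 - 161/453) = 267/(-66523/188448) = 267*(-188448/66523) = -50315616/66523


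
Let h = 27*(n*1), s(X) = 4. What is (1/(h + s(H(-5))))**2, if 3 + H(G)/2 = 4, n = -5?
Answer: 1/17161 ≈ 5.8272e-5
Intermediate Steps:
H(G) = 2 (H(G) = -6 + 2*4 = -6 + 8 = 2)
h = -135 (h = 27*(-5*1) = 27*(-5) = -135)
(1/(h + s(H(-5))))**2 = (1/(-135 + 4))**2 = (1/(-131))**2 = (-1/131)**2 = 1/17161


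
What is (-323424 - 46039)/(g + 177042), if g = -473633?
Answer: 369463/296591 ≈ 1.2457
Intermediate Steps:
(-323424 - 46039)/(g + 177042) = (-323424 - 46039)/(-473633 + 177042) = -369463/(-296591) = -369463*(-1/296591) = 369463/296591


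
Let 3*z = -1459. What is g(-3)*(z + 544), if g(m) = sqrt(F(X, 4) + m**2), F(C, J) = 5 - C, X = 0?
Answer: 173*sqrt(14)/3 ≈ 215.77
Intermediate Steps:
z = -1459/3 (z = (1/3)*(-1459) = -1459/3 ≈ -486.33)
g(m) = sqrt(5 + m**2) (g(m) = sqrt((5 - 1*0) + m**2) = sqrt((5 + 0) + m**2) = sqrt(5 + m**2))
g(-3)*(z + 544) = sqrt(5 + (-3)**2)*(-1459/3 + 544) = sqrt(5 + 9)*(173/3) = sqrt(14)*(173/3) = 173*sqrt(14)/3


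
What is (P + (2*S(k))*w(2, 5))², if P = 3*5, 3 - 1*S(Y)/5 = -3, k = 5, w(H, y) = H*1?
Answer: 18225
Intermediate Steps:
w(H, y) = H
S(Y) = 30 (S(Y) = 15 - 5*(-3) = 15 + 15 = 30)
P = 15
(P + (2*S(k))*w(2, 5))² = (15 + (2*30)*2)² = (15 + 60*2)² = (15 + 120)² = 135² = 18225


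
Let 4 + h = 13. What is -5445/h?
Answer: -605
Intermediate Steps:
h = 9 (h = -4 + 13 = 9)
-5445/h = -5445/9 = -605*1 = -605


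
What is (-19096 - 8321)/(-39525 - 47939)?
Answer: 2109/6728 ≈ 0.31347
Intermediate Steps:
(-19096 - 8321)/(-39525 - 47939) = -27417/(-87464) = -27417*(-1/87464) = 2109/6728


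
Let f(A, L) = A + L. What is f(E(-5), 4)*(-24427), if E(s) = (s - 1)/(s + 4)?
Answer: -244270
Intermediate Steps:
E(s) = (-1 + s)/(4 + s)
f(E(-5), 4)*(-24427) = ((-1 - 5)/(4 - 5) + 4)*(-24427) = (-6/(-1) + 4)*(-24427) = (-1*(-6) + 4)*(-24427) = (6 + 4)*(-24427) = 10*(-24427) = -244270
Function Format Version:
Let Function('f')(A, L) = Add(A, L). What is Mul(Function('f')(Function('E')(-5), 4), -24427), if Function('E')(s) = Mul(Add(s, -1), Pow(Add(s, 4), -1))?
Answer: -244270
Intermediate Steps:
Function('E')(s) = Mul(Pow(Add(4, s), -1), Add(-1, s)) (Function('E')(s) = Mul(Add(-1, s), Pow(Add(4, s), -1)) = Mul(Pow(Add(4, s), -1), Add(-1, s)))
Mul(Function('f')(Function('E')(-5), 4), -24427) = Mul(Add(Mul(Pow(Add(4, -5), -1), Add(-1, -5)), 4), -24427) = Mul(Add(Mul(Pow(-1, -1), -6), 4), -24427) = Mul(Add(Mul(-1, -6), 4), -24427) = Mul(Add(6, 4), -24427) = Mul(10, -24427) = -244270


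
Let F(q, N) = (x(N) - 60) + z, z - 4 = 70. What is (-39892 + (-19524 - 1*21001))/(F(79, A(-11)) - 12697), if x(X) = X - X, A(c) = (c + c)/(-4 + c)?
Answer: 80417/12683 ≈ 6.3405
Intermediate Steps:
z = 74 (z = 4 + 70 = 74)
A(c) = 2*c/(-4 + c) (A(c) = (2*c)/(-4 + c) = 2*c/(-4 + c))
x(X) = 0
F(q, N) = 14 (F(q, N) = (0 - 60) + 74 = -60 + 74 = 14)
(-39892 + (-19524 - 1*21001))/(F(79, A(-11)) - 12697) = (-39892 + (-19524 - 1*21001))/(14 - 12697) = (-39892 + (-19524 - 21001))/(-12683) = (-39892 - 40525)*(-1/12683) = -80417*(-1/12683) = 80417/12683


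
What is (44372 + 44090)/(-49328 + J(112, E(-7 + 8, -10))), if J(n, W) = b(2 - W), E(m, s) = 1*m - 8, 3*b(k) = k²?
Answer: -88462/49301 ≈ -1.7943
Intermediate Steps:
b(k) = k²/3
E(m, s) = -8 + m (E(m, s) = m - 8 = -8 + m)
J(n, W) = (2 - W)²/3
(44372 + 44090)/(-49328 + J(112, E(-7 + 8, -10))) = (44372 + 44090)/(-49328 + (-2 + (-8 + (-7 + 8)))²/3) = 88462/(-49328 + (-2 + (-8 + 1))²/3) = 88462/(-49328 + (-2 - 7)²/3) = 88462/(-49328 + (⅓)*(-9)²) = 88462/(-49328 + (⅓)*81) = 88462/(-49328 + 27) = 88462/(-49301) = 88462*(-1/49301) = -88462/49301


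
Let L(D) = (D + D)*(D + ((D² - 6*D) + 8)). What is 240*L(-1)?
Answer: -6720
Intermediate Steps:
L(D) = 2*D*(8 + D² - 5*D) (L(D) = (2*D)*(D + (8 + D² - 6*D)) = (2*D)*(8 + D² - 5*D) = 2*D*(8 + D² - 5*D))
240*L(-1) = 240*(2*(-1)*(8 + (-1)² - 5*(-1))) = 240*(2*(-1)*(8 + 1 + 5)) = 240*(2*(-1)*14) = 240*(-28) = -6720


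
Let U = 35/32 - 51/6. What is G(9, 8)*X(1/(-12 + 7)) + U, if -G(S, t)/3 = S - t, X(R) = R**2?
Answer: -6021/800 ≈ -7.5263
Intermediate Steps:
G(S, t) = -3*S + 3*t (G(S, t) = -3*(S - t) = -3*S + 3*t)
U = -237/32 (U = 35*(1/32) - 51*1/6 = 35/32 - 17/2 = -237/32 ≈ -7.4063)
G(9, 8)*X(1/(-12 + 7)) + U = (-3*9 + 3*8)*(1/(-12 + 7))**2 - 237/32 = (-27 + 24)*(1/(-5))**2 - 237/32 = -3*(-1/5)**2 - 237/32 = -3*1/25 - 237/32 = -3/25 - 237/32 = -6021/800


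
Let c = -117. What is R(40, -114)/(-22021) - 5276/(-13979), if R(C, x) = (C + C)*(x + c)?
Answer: 374514716/307831559 ≈ 1.2166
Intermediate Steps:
R(C, x) = 2*C*(-117 + x) (R(C, x) = (C + C)*(x - 117) = (2*C)*(-117 + x) = 2*C*(-117 + x))
R(40, -114)/(-22021) - 5276/(-13979) = (2*40*(-117 - 114))/(-22021) - 5276/(-13979) = (2*40*(-231))*(-1/22021) - 5276*(-1/13979) = -18480*(-1/22021) + 5276/13979 = 18480/22021 + 5276/13979 = 374514716/307831559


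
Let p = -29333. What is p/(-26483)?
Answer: 29333/26483 ≈ 1.1076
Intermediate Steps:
p/(-26483) = -29333/(-26483) = -29333*(-1/26483) = 29333/26483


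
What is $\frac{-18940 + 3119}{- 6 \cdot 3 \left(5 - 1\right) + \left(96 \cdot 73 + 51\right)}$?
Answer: $- \frac{15821}{6987} \approx -2.2643$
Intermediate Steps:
$\frac{-18940 + 3119}{- 6 \cdot 3 \left(5 - 1\right) + \left(96 \cdot 73 + 51\right)} = - \frac{15821}{- 6 \cdot 3 \cdot 4 + \left(7008 + 51\right)} = - \frac{15821}{\left(-6\right) 12 + 7059} = - \frac{15821}{-72 + 7059} = - \frac{15821}{6987}$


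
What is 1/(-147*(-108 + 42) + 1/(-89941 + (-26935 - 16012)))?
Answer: 132888/1289279375 ≈ 0.00010307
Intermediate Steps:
1/(-147*(-108 + 42) + 1/(-89941 + (-26935 - 16012))) = 1/(-147*(-66) + 1/(-89941 - 42947)) = 1/(9702 + 1/(-132888)) = 1/(9702 - 1/132888) = 1/(1289279375/132888) = 132888/1289279375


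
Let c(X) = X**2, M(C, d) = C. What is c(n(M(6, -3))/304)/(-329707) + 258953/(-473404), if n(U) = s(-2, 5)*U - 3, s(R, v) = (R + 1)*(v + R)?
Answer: -14831485820075/27114126993664 ≈ -0.54700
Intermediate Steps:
s(R, v) = (1 + R)*(R + v)
n(U) = -3 - 3*U (n(U) = (-2 + 5 + (-2)**2 - 2*5)*U - 3 = (-2 + 5 + 4 - 10)*U - 3 = -3*U - 3 = -3 - 3*U)
c(n(M(6, -3))/304)/(-329707) + 258953/(-473404) = ((-3 - 3*6)/304)**2/(-329707) + 258953/(-473404) = ((-3 - 18)*(1/304))**2*(-1/329707) + 258953*(-1/473404) = (-21*1/304)**2*(-1/329707) - 258953/473404 = (-21/304)**2*(-1/329707) - 258953/473404 = (441/92416)*(-1/329707) - 258953/473404 = -63/4352886016 - 258953/473404 = -14831485820075/27114126993664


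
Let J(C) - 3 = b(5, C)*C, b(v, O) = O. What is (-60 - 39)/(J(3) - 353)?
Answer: 9/31 ≈ 0.29032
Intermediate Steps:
J(C) = 3 + C² (J(C) = 3 + C*C = 3 + C²)
(-60 - 39)/(J(3) - 353) = (-60 - 39)/((3 + 3²) - 353) = -99/((3 + 9) - 353) = -99/(12 - 353) = -99/(-341) = -99*(-1/341) = 9/31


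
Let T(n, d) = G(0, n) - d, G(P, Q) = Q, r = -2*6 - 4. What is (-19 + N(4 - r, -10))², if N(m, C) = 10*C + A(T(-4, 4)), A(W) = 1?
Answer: 13924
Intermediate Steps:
r = -16 (r = -12 - 4 = -16)
T(n, d) = n - d
N(m, C) = 1 + 10*C (N(m, C) = 10*C + 1 = 1 + 10*C)
(-19 + N(4 - r, -10))² = (-19 + (1 + 10*(-10)))² = (-19 + (1 - 100))² = (-19 - 99)² = (-118)² = 13924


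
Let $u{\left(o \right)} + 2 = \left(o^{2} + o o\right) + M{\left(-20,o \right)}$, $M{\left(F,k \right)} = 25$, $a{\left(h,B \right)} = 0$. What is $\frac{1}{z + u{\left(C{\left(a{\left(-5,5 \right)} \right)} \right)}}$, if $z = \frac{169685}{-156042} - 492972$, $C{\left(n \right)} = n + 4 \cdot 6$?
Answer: $- \frac{156042}{76741157159} \approx -2.0334 \cdot 10^{-6}$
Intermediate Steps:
$C{\left(n \right)} = 24 + n$ ($C{\left(n \right)} = n + 24 = 24 + n$)
$z = - \frac{76924506509}{156042}$ ($z = 169685 \left(- \frac{1}{156042}\right) - 492972 = - \frac{169685}{156042} - 492972 = - \frac{76924506509}{156042} \approx -4.9297 \cdot 10^{5}$)
$u{\left(o \right)} = 23 + 2 o^{2}$ ($u{\left(o \right)} = -2 + \left(\left(o^{2} + o o\right) + 25\right) = -2 + \left(\left(o^{2} + o^{2}\right) + 25\right) = -2 + \left(2 o^{2} + 25\right) = -2 + \left(25 + 2 o^{2}\right) = 23 + 2 o^{2}$)
$\frac{1}{z + u{\left(C{\left(a{\left(-5,5 \right)} \right)} \right)}} = \frac{1}{- \frac{76924506509}{156042} + \left(23 + 2 \left(24 + 0\right)^{2}\right)} = \frac{1}{- \frac{76924506509}{156042} + \left(23 + 2 \cdot 24^{2}\right)} = \frac{1}{- \frac{76924506509}{156042} + \left(23 + 2 \cdot 576\right)} = \frac{1}{- \frac{76924506509}{156042} + \left(23 + 1152\right)} = \frac{1}{- \frac{76924506509}{156042} + 1175} = \frac{1}{- \frac{76741157159}{156042}} = - \frac{156042}{76741157159}$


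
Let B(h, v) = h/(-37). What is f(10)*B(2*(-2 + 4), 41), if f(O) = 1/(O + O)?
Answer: -1/185 ≈ -0.0054054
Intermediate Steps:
f(O) = 1/(2*O)
B(h, v) = -h/37 (B(h, v) = h*(-1/37) = -h/37)
f(10)*B(2*(-2 + 4), 41) = ((½)/10)*(-2*(-2 + 4)/37) = ((½)*(⅒))*(-2*2/37) = (-1/37*4)/20 = (1/20)*(-4/37) = -1/185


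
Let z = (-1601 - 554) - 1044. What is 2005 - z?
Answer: 5204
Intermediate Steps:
z = -3199 (z = -2155 - 1044 = -3199)
2005 - z = 2005 - 1*(-3199) = 2005 + 3199 = 5204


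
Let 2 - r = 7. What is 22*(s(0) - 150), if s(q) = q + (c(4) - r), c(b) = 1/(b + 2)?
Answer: -9559/3 ≈ -3186.3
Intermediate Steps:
r = -5 (r = 2 - 1*7 = 2 - 7 = -5)
c(b) = 1/(2 + b)
s(q) = 31/6 + q (s(q) = q + (1/(2 + 4) - 1*(-5)) = q + (1/6 + 5) = q + (⅙ + 5) = q + 31/6 = 31/6 + q)
22*(s(0) - 150) = 22*((31/6 + 0) - 150) = 22*(31/6 - 150) = 22*(-869/6) = -9559/3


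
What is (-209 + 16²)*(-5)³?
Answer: -5875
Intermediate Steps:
(-209 + 16²)*(-5)³ = (-209 + 256)*(-125) = 47*(-125) = -5875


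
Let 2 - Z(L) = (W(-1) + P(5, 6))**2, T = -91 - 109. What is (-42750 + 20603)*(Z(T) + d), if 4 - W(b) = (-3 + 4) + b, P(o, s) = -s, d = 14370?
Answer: -318208096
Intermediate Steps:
T = -200
W(b) = 3 - b (W(b) = 4 - ((-3 + 4) + b) = 4 - (1 + b) = 4 + (-1 - b) = 3 - b)
Z(L) = -2 (Z(L) = 2 - ((3 - 1*(-1)) - 1*6)**2 = 2 - ((3 + 1) - 6)**2 = 2 - (4 - 6)**2 = 2 - 1*(-2)**2 = 2 - 1*4 = 2 - 4 = -2)
(-42750 + 20603)*(Z(T) + d) = (-42750 + 20603)*(-2 + 14370) = -22147*14368 = -318208096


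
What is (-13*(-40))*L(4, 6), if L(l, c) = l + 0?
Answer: 2080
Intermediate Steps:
L(l, c) = l
(-13*(-40))*L(4, 6) = -13*(-40)*4 = 520*4 = 2080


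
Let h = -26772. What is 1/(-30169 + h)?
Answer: -1/56941 ≈ -1.7562e-5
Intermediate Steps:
1/(-30169 + h) = 1/(-30169 - 26772) = 1/(-56941) = -1/56941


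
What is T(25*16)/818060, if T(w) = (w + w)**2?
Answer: 32000/40903 ≈ 0.78234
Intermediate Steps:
T(w) = 4*w**2 (T(w) = (2*w)**2 = 4*w**2)
T(25*16)/818060 = (4*(25*16)**2)/818060 = (4*400**2)*(1/818060) = (4*160000)*(1/818060) = 640000*(1/818060) = 32000/40903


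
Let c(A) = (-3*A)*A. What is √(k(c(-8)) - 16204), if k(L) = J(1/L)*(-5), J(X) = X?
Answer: I*√9333489/24 ≈ 127.29*I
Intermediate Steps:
c(A) = -3*A²
k(L) = -5/L
√(k(c(-8)) - 16204) = √(-5/((-3*(-8)²)) - 16204) = √(-5/((-3*64)) - 16204) = √(-5/(-192) - 16204) = √(-5*(-1/192) - 16204) = √(5/192 - 16204) = √(-3111163/192) = I*√9333489/24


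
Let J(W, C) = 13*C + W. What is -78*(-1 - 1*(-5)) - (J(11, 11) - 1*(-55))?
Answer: -521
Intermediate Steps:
J(W, C) = W + 13*C
-78*(-1 - 1*(-5)) - (J(11, 11) - 1*(-55)) = -78*(-1 - 1*(-5)) - ((11 + 13*11) - 1*(-55)) = -78*(-1 + 5) - ((11 + 143) + 55) = -78*4 - (154 + 55) = -312 - 1*209 = -312 - 209 = -521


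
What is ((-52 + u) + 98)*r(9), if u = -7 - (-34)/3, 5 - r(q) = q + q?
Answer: -1963/3 ≈ -654.33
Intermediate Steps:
r(q) = 5 - 2*q (r(q) = 5 - (q + q) = 5 - 2*q)
u = 13/3 (u = -7 - (-34)/3 = -7 - 1*(-34/3) = -7 + 34/3 = 13/3 ≈ 4.3333)
((-52 + u) + 98)*r(9) = ((-52 + 13/3) + 98)*(5 - 2*9) = (-143/3 + 98)*(5 - 18) = (151/3)*(-13) = -1963/3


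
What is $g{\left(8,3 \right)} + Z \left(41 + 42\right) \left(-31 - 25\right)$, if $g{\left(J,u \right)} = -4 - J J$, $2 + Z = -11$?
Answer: $60356$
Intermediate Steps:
$Z = -13$ ($Z = -2 - 11 = -13$)
$g{\left(J,u \right)} = -4 - J^{2}$
$g{\left(8,3 \right)} + Z \left(41 + 42\right) \left(-31 - 25\right) = \left(-4 - 8^{2}\right) - 13 \left(41 + 42\right) \left(-31 - 25\right) = \left(-4 - 64\right) - 13 \cdot 83 \left(-56\right) = \left(-4 - 64\right) - -60424 = -68 + 60424 = 60356$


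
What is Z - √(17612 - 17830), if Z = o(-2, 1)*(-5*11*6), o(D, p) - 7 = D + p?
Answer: -1980 - I*√218 ≈ -1980.0 - 14.765*I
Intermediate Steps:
o(D, p) = 7 + D + p (o(D, p) = 7 + (D + p) = 7 + D + p)
Z = -1980 (Z = (7 - 2 + 1)*(-5*11*6) = 6*(-55*6) = 6*(-330) = -1980)
Z - √(17612 - 17830) = -1980 - √(17612 - 17830) = -1980 - √(-218) = -1980 - I*√218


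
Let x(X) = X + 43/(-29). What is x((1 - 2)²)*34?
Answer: -476/29 ≈ -16.414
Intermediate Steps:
x(X) = -43/29 + X (x(X) = X + 43*(-1/29) = X - 43/29 = -43/29 + X)
x((1 - 2)²)*34 = (-43/29 + (1 - 2)²)*34 = (-43/29 + (-1)²)*34 = (-43/29 + 1)*34 = -14/29*34 = -476/29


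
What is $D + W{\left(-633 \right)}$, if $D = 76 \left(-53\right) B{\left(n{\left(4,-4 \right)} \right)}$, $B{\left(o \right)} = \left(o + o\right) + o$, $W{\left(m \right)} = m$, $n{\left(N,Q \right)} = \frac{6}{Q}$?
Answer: $17493$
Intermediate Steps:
$B{\left(o \right)} = 3 o$ ($B{\left(o \right)} = 2 o + o = 3 o$)
$D = 18126$ ($D = 76 \left(-53\right) 3 \frac{6}{-4} = - 4028 \cdot 3 \cdot 6 \left(- \frac{1}{4}\right) = - 4028 \cdot 3 \left(- \frac{3}{2}\right) = \left(-4028\right) \left(- \frac{9}{2}\right) = 18126$)
$D + W{\left(-633 \right)} = 18126 - 633 = 17493$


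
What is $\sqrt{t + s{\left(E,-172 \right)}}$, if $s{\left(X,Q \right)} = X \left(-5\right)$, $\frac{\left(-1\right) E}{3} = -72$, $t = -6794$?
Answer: $i \sqrt{7874} \approx 88.736 i$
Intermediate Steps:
$E = 216$ ($E = \left(-3\right) \left(-72\right) = 216$)
$s{\left(X,Q \right)} = - 5 X$
$\sqrt{t + s{\left(E,-172 \right)}} = \sqrt{-6794 - 1080} = \sqrt{-7874} = i \sqrt{7874}$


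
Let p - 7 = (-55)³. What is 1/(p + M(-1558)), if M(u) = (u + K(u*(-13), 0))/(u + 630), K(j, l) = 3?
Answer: -928/154387949 ≈ -6.0108e-6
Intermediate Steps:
p = -166368 (p = 7 + (-55)³ = 7 - 166375 = -166368)
M(u) = (3 + u)/(630 + u) (M(u) = (u + 3)/(u + 630) = (3 + u)/(630 + u))
1/(p + M(-1558)) = 1/(-166368 + (3 - 1558)/(630 - 1558)) = 1/(-166368 - 1555/(-928)) = 1/(-166368 - 1/928*(-1555)) = 1/(-166368 + 1555/928) = 1/(-154387949/928) = -928/154387949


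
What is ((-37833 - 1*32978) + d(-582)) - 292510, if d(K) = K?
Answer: -363903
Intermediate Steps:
((-37833 - 1*32978) + d(-582)) - 292510 = ((-37833 - 1*32978) - 582) - 292510 = ((-37833 - 32978) - 582) - 292510 = (-70811 - 582) - 292510 = -71393 - 292510 = -363903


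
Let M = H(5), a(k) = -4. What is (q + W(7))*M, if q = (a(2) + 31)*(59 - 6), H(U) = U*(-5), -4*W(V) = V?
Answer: -142925/4 ≈ -35731.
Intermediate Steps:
W(V) = -V/4
H(U) = -5*U
q = 1431 (q = (-4 + 31)*(59 - 6) = 27*53 = 1431)
M = -25 (M = -5*5 = -25)
(q + W(7))*M = (1431 - ¼*7)*(-25) = (1431 - 7/4)*(-25) = (5717/4)*(-25) = -142925/4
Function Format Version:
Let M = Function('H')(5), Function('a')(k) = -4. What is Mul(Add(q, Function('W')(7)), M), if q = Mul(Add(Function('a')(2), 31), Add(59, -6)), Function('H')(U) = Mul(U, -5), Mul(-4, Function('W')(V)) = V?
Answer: Rational(-142925, 4) ≈ -35731.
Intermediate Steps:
Function('W')(V) = Mul(Rational(-1, 4), V)
Function('H')(U) = Mul(-5, U)
q = 1431 (q = Mul(Add(-4, 31), Add(59, -6)) = Mul(27, 53) = 1431)
M = -25 (M = Mul(-5, 5) = -25)
Mul(Add(q, Function('W')(7)), M) = Mul(Add(1431, Mul(Rational(-1, 4), 7)), -25) = Mul(Add(1431, Rational(-7, 4)), -25) = Mul(Rational(5717, 4), -25) = Rational(-142925, 4)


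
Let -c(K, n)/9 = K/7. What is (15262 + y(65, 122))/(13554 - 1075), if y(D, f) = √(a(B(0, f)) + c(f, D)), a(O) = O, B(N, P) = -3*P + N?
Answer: 15262/12479 + 2*I*√6405/87353 ≈ 1.223 + 0.0018324*I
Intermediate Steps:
c(K, n) = -9*K/7
B(N, P) = N - 3*P
y(D, f) = √210*√(-f)/7 (y(D, f) = √((0 - 3*f) - 9*f/7) = √(-3*f - 9*f/7) = √(-30*f/7) = √210*√(-f)/7)
(15262 + y(65, 122))/(13554 - 1075) = (15262 + √210*√(-1*122)/7)/(13554 - 1075) = (15262 + √210*√(-122)/7)/12479 = (15262 + √210*(I*√122)/7)*(1/12479) = (15262 + 2*I*√6405/7)*(1/12479) = 15262/12479 + 2*I*√6405/87353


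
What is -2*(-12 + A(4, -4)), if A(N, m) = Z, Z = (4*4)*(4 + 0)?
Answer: -104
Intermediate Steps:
Z = 64 (Z = 16*4 = 64)
A(N, m) = 64
-2*(-12 + A(4, -4)) = -2*(-12 + 64) = -2*52 = -104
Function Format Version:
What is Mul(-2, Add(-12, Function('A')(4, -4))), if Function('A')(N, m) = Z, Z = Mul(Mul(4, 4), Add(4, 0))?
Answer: -104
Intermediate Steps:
Z = 64 (Z = Mul(16, 4) = 64)
Function('A')(N, m) = 64
Mul(-2, Add(-12, Function('A')(4, -4))) = Mul(-2, Add(-12, 64)) = Mul(-2, 52) = -104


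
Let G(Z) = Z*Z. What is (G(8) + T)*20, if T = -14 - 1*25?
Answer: 500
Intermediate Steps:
G(Z) = Z²
T = -39 (T = -14 - 25 = -39)
(G(8) + T)*20 = (8² - 39)*20 = (64 - 39)*20 = 25*20 = 500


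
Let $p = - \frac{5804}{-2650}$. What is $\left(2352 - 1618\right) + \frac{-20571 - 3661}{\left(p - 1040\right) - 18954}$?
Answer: $\frac{4868785508}{6622287} \approx 735.21$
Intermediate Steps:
$p = \frac{2902}{1325}$ ($p = \left(-5804\right) \left(- \frac{1}{2650}\right) = \frac{2902}{1325} \approx 2.1902$)
$\left(2352 - 1618\right) + \frac{-20571 - 3661}{\left(p - 1040\right) - 18954} = \left(2352 - 1618\right) + \frac{-20571 - 3661}{\left(\frac{2902}{1325} - 1040\right) - 18954} = 734 - \frac{24232}{\left(\frac{2902}{1325} - 1040\right) - 18954} = 734 - \frac{24232}{- \frac{1375098}{1325} - 18954} = 734 - \frac{24232}{- \frac{26489148}{1325}} = 734 - - \frac{8026850}{6622287} = 734 + \frac{8026850}{6622287} = \frac{4868785508}{6622287}$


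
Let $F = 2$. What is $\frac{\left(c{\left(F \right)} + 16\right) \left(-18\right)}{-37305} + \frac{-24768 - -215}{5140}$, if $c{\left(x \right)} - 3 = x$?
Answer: $- \frac{20311261}{4261060} \approx -4.7667$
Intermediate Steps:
$c{\left(x \right)} = 3 + x$
$\frac{\left(c{\left(F \right)} + 16\right) \left(-18\right)}{-37305} + \frac{-24768 - -215}{5140} = \frac{\left(\left(3 + 2\right) + 16\right) \left(-18\right)}{-37305} + \frac{-24768 - -215}{5140} = \left(5 + 16\right) \left(-18\right) \left(- \frac{1}{37305}\right) + \left(-24768 + 215\right) \frac{1}{5140} = 21 \left(-18\right) \left(- \frac{1}{37305}\right) - \frac{24553}{5140} = \left(-378\right) \left(- \frac{1}{37305}\right) - \frac{24553}{5140} = \frac{42}{4145} - \frac{24553}{5140} = - \frac{20311261}{4261060}$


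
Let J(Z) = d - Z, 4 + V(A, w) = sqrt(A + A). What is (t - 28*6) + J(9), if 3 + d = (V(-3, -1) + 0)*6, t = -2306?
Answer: -2510 + 6*I*sqrt(6) ≈ -2510.0 + 14.697*I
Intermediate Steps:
V(A, w) = -4 + sqrt(2)*sqrt(A) (V(A, w) = -4 + sqrt(A + A) = -4 + sqrt(2*A) = -4 + sqrt(2)*sqrt(A))
d = -27 + 6*I*sqrt(6) (d = -3 + ((-4 + sqrt(2)*sqrt(-3)) + 0)*6 = -3 + ((-4 + sqrt(2)*(I*sqrt(3))) + 0)*6 = -3 + ((-4 + I*sqrt(6)) + 0)*6 = -3 + (-4 + I*sqrt(6))*6 = -3 + (-24 + 6*I*sqrt(6)) = -27 + 6*I*sqrt(6) ≈ -27.0 + 14.697*I)
J(Z) = -27 - Z + 6*I*sqrt(6) (J(Z) = (-27 + 6*I*sqrt(6)) - Z = -27 - Z + 6*I*sqrt(6))
(t - 28*6) + J(9) = (-2306 - 28*6) + (-27 - 1*9 + 6*I*sqrt(6)) = (-2306 - 168) + (-27 - 9 + 6*I*sqrt(6)) = -2474 + (-36 + 6*I*sqrt(6)) = -2510 + 6*I*sqrt(6)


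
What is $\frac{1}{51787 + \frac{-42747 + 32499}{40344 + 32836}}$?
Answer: $\frac{18295}{947440603} \approx 1.931 \cdot 10^{-5}$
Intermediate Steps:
$\frac{1}{51787 + \frac{-42747 + 32499}{40344 + 32836}} = \frac{1}{51787 - \frac{10248}{73180}} = \frac{1}{51787 - \frac{2562}{18295}} = \frac{1}{\frac{947440603}{18295}} = \frac{18295}{947440603}$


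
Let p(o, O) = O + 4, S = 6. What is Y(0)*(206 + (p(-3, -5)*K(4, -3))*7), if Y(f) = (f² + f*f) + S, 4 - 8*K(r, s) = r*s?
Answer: 1152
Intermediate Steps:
p(o, O) = 4 + O
K(r, s) = ½ - r*s/8
Y(f) = 6 + 2*f² (Y(f) = (f² + f*f) + 6 = (f² + f²) + 6 = 2*f² + 6 = 6 + 2*f²)
Y(0)*(206 + (p(-3, -5)*K(4, -3))*7) = (6 + 2*0²)*(206 + ((4 - 5)*(½ - ⅛*4*(-3)))*7) = (6 + 2*0)*(206 - (½ + 3/2)*7) = (6 + 0)*(206 - 1*2*7) = 6*(206 - 2*7) = 6*(206 - 14) = 6*192 = 1152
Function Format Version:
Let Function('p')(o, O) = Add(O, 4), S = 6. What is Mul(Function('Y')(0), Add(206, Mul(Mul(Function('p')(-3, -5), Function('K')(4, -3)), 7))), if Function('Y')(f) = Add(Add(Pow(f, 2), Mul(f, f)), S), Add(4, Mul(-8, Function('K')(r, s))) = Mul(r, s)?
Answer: 1152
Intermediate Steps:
Function('p')(o, O) = Add(4, O)
Function('K')(r, s) = Add(Rational(1, 2), Mul(Rational(-1, 8), r, s)) (Function('K')(r, s) = Add(Rational(1, 2), Mul(Rational(-1, 8), Mul(r, s))) = Add(Rational(1, 2), Mul(Rational(-1, 8), r, s)))
Function('Y')(f) = Add(6, Mul(2, Pow(f, 2))) (Function('Y')(f) = Add(Add(Pow(f, 2), Mul(f, f)), 6) = Add(Add(Pow(f, 2), Pow(f, 2)), 6) = Add(Mul(2, Pow(f, 2)), 6) = Add(6, Mul(2, Pow(f, 2))))
Mul(Function('Y')(0), Add(206, Mul(Mul(Function('p')(-3, -5), Function('K')(4, -3)), 7))) = Mul(Add(6, Mul(2, Pow(0, 2))), Add(206, Mul(Mul(Add(4, -5), Add(Rational(1, 2), Mul(Rational(-1, 8), 4, -3))), 7))) = Mul(Add(6, Mul(2, 0)), Add(206, Mul(Mul(-1, Add(Rational(1, 2), Rational(3, 2))), 7))) = Mul(Add(6, 0), Add(206, Mul(Mul(-1, 2), 7))) = Mul(6, Add(206, Mul(-2, 7))) = Mul(6, Add(206, -14)) = Mul(6, 192) = 1152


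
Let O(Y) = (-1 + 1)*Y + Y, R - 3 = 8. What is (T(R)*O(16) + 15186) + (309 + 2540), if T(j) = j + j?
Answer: 18387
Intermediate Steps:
R = 11 (R = 3 + 8 = 11)
T(j) = 2*j
O(Y) = Y (O(Y) = 0*Y + Y = 0 + Y = Y)
(T(R)*O(16) + 15186) + (309 + 2540) = ((2*11)*16 + 15186) + (309 + 2540) = (22*16 + 15186) + 2849 = (352 + 15186) + 2849 = 15538 + 2849 = 18387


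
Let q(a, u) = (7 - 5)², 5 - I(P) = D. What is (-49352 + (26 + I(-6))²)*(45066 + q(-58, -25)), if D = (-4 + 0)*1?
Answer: -2169083890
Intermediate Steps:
D = -4 (D = -4*1 = -4)
I(P) = 9 (I(P) = 5 - 1*(-4) = 5 + 4 = 9)
q(a, u) = 4 (q(a, u) = 2² = 4)
(-49352 + (26 + I(-6))²)*(45066 + q(-58, -25)) = (-49352 + (26 + 9)²)*(45066 + 4) = (-49352 + 35²)*45070 = (-49352 + 1225)*45070 = -48127*45070 = -2169083890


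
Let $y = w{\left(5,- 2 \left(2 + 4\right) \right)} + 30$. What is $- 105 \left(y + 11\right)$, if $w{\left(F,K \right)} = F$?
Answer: $-4830$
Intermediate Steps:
$y = 35$ ($y = 5 + 30 = 35$)
$- 105 \left(y + 11\right) = - 105 \left(35 + 11\right) = \left(-105\right) 46 = -4830$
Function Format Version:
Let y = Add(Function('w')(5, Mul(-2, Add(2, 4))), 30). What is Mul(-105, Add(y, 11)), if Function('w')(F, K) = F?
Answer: -4830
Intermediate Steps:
y = 35 (y = Add(5, 30) = 35)
Mul(-105, Add(y, 11)) = Mul(-105, Add(35, 11)) = Mul(-105, 46) = -4830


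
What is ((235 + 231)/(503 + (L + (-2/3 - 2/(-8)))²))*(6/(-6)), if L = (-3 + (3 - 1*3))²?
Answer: -67104/83041 ≈ -0.80808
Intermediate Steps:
L = 9 (L = (-3 + (3 - 3))² = (-3 + 0)² = (-3)² = 9)
((235 + 231)/(503 + (L + (-2/3 - 2/(-8)))²))*(6/(-6)) = ((235 + 231)/(503 + (9 + (-2/3 - 2/(-8)))²))*(6/(-6)) = (466/(503 + (9 + (-2*⅓ - 2*(-⅛)))²))*(6*(-⅙)) = (466/(503 + (9 + (-⅔ + ¼))²))*(-1) = (466/(503 + (9 - 5/12)²))*(-1) = (466/(503 + (103/12)²))*(-1) = (466/(503 + 10609/144))*(-1) = (466/(83041/144))*(-1) = (466*(144/83041))*(-1) = (67104/83041)*(-1) = -67104/83041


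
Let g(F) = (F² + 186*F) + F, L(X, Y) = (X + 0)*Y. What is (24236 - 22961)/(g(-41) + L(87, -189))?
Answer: -1275/22429 ≈ -0.056846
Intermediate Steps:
L(X, Y) = X*Y
g(F) = F² + 187*F
(24236 - 22961)/(g(-41) + L(87, -189)) = (24236 - 22961)/(-41*(187 - 41) + 87*(-189)) = 1275/(-41*146 - 16443) = 1275/(-5986 - 16443) = 1275/(-22429) = 1275*(-1/22429) = -1275/22429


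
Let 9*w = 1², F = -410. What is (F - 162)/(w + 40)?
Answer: -5148/361 ≈ -14.260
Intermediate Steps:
w = ⅑ (w = (⅑)*1² = (⅑)*1 = ⅑ ≈ 0.11111)
(F - 162)/(w + 40) = (-410 - 162)/(⅑ + 40) = -572/361/9 = -572*9/361 = -5148/361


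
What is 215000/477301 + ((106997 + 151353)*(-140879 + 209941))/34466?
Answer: 4258045947783850/8225328133 ≈ 5.1768e+5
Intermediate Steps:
215000/477301 + ((106997 + 151353)*(-140879 + 209941))/34466 = 215000*(1/477301) + (258350*69062)*(1/34466) = 215000/477301 + 17842167700*(1/34466) = 215000/477301 + 8921083850/17233 = 4258045947783850/8225328133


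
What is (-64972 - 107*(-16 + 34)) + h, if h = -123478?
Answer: -190376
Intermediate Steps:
(-64972 - 107*(-16 + 34)) + h = (-64972 - 107*(-16 + 34)) - 123478 = (-64972 - 107*18) - 123478 = (-64972 - 1926) - 123478 = -66898 - 123478 = -190376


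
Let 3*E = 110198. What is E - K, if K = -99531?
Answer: 408791/3 ≈ 1.3626e+5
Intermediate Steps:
E = 110198/3 (E = (⅓)*110198 = 110198/3 ≈ 36733.)
E - K = 110198/3 - 1*(-99531) = 110198/3 + 99531 = 408791/3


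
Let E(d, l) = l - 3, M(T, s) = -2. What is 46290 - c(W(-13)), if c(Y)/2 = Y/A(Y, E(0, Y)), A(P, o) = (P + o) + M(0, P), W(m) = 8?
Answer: 509174/11 ≈ 46289.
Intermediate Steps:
E(d, l) = -3 + l
A(P, o) = -2 + P + o (A(P, o) = (P + o) - 2 = -2 + P + o)
c(Y) = 2*Y/(-5 + 2*Y) (c(Y) = 2*(Y/(-2 + Y + (-3 + Y))) = 2*(Y/(-5 + 2*Y)) = 2*Y/(-5 + 2*Y))
46290 - c(W(-13)) = 46290 - 2*8/(-5 + 2*8) = 46290 - 2*8/(-5 + 16) = 46290 - 2*8/11 = 46290 - 1*16/11 = 46290 - 16/11 = 509174/11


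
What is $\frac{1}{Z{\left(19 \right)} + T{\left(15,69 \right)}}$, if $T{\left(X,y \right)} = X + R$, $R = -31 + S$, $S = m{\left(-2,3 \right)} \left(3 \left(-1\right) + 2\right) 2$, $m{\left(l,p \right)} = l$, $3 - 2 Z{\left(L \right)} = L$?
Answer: $- \frac{1}{20} \approx -0.05$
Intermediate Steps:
$Z{\left(L \right)} = \frac{3}{2} - \frac{L}{2}$
$S = 4$ ($S = - 2 \left(3 \left(-1\right) + 2\right) 2 = - 2 \left(-3 + 2\right) 2 = \left(-2\right) \left(-1\right) 2 = 2 \cdot 2 = 4$)
$R = -27$ ($R = -31 + 4 = -27$)
$T{\left(X,y \right)} = -27 + X$ ($T{\left(X,y \right)} = X - 27 = -27 + X$)
$\frac{1}{Z{\left(19 \right)} + T{\left(15,69 \right)}} = \frac{1}{\left(\frac{3}{2} - \frac{19}{2}\right) + \left(-27 + 15\right)} = \frac{1}{\left(\frac{3}{2} - \frac{19}{2}\right) - 12} = \frac{1}{-8 - 12} = \frac{1}{-20} = - \frac{1}{20}$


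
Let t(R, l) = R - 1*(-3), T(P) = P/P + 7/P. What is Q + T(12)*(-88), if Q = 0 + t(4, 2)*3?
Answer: -355/3 ≈ -118.33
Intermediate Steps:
T(P) = 1 + 7/P
t(R, l) = 3 + R (t(R, l) = R + 3 = 3 + R)
Q = 21 (Q = 0 + (3 + 4)*3 = 0 + 7*3 = 0 + 21 = 21)
Q + T(12)*(-88) = 21 + ((7 + 12)/12)*(-88) = 21 + ((1/12)*19)*(-88) = 21 + (19/12)*(-88) = 21 - 418/3 = -355/3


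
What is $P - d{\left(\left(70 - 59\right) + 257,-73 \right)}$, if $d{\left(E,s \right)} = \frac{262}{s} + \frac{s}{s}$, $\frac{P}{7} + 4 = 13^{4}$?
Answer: $\frac{14592816}{73} \approx 1.999 \cdot 10^{5}$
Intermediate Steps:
$P = 199899$ ($P = -28 + 7 \cdot 13^{4} = -28 + 7 \cdot 28561 = -28 + 199927 = 199899$)
$d{\left(E,s \right)} = 1 + \frac{262}{s}$ ($d{\left(E,s \right)} = \frac{262}{s} + 1 = 1 + \frac{262}{s}$)
$P - d{\left(\left(70 - 59\right) + 257,-73 \right)} = 199899 - \frac{262 - 73}{-73} = 199899 - \left(- \frac{1}{73}\right) 189 = 199899 - - \frac{189}{73} = 199899 + \frac{189}{73} = \frac{14592816}{73}$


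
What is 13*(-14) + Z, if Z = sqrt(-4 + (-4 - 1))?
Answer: -182 + 3*I ≈ -182.0 + 3.0*I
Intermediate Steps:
Z = 3*I (Z = sqrt(-4 - 5) = sqrt(-9) = 3*I ≈ 3.0*I)
13*(-14) + Z = 13*(-14) + 3*I = -182 + 3*I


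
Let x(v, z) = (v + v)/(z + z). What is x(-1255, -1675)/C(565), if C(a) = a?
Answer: 251/189275 ≈ 0.0013261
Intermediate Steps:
x(v, z) = v/z (x(v, z) = (2*v)/((2*z)) = (2*v)*(1/(2*z)) = v/z)
x(-1255, -1675)/C(565) = -1255/(-1675)/565 = -1255*(-1/1675)*(1/565) = (251/335)*(1/565) = 251/189275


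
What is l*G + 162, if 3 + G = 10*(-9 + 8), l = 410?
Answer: -5168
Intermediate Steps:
G = -13 (G = -3 + 10*(-9 + 8) = -3 + 10*(-1) = -3 - 10 = -13)
l*G + 162 = 410*(-13) + 162 = -5330 + 162 = -5168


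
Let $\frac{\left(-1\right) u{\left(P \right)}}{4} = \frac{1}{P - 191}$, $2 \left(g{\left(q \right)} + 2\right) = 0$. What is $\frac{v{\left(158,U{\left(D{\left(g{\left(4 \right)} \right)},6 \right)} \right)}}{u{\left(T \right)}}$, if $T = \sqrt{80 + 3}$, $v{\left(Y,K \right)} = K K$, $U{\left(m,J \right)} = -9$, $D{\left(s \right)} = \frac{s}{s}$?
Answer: $\frac{15471}{4} - \frac{81 \sqrt{83}}{4} \approx 3683.3$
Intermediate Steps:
$g{\left(q \right)} = -2$ ($g{\left(q \right)} = -2 + \frac{1}{2} \cdot 0 = -2 + 0 = -2$)
$D{\left(s \right)} = 1$
$v{\left(Y,K \right)} = K^{2}$
$T = \sqrt{83} \approx 9.1104$
$u{\left(P \right)} = - \frac{4}{-191 + P}$ ($u{\left(P \right)} = - \frac{4}{P - 191} = - \frac{4}{-191 + P}$)
$\frac{v{\left(158,U{\left(D{\left(g{\left(4 \right)} \right)},6 \right)} \right)}}{u{\left(T \right)}} = \frac{\left(-9\right)^{2}}{\left(-4\right) \frac{1}{-191 + \sqrt{83}}} = 81 \left(\frac{191}{4} - \frac{\sqrt{83}}{4}\right) = \frac{15471}{4} - \frac{81 \sqrt{83}}{4}$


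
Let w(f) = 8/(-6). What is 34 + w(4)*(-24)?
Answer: 66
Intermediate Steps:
w(f) = -4/3 (w(f) = 8*(-1/6) = -4/3)
34 + w(4)*(-24) = 34 - 4/3*(-24) = 34 + 32 = 66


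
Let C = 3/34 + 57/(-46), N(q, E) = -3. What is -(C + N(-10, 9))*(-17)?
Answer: -1623/23 ≈ -70.565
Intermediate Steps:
C = -450/391 (C = 3*(1/34) + 57*(-1/46) = 3/34 - 57/46 = -450/391 ≈ -1.1509)
-(C + N(-10, 9))*(-17) = -(-450/391 - 3)*(-17) = -(-1623)*(-17)/391 = -1*1623/23 = -1623/23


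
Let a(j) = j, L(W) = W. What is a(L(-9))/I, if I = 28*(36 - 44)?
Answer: 9/224 ≈ 0.040179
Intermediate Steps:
I = -224 (I = 28*(-8) = -224)
a(L(-9))/I = -9/(-224) = -9*(-1/224) = 9/224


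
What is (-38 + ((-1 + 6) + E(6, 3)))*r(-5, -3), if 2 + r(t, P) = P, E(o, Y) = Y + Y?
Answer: 135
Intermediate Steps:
E(o, Y) = 2*Y
r(t, P) = -2 + P
(-38 + ((-1 + 6) + E(6, 3)))*r(-5, -3) = (-38 + ((-1 + 6) + 2*3))*(-2 - 3) = (-38 + (5 + 6))*(-5) = (-38 + 11)*(-5) = -27*(-5) = 135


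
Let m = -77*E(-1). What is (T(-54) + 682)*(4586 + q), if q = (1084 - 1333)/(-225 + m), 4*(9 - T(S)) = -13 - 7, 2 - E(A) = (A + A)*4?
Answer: 3176070024/995 ≈ 3.1920e+6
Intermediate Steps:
E(A) = 2 - 8*A (E(A) = 2 - (A + A)*4 = 2 - 2*A*4 = 2 - 8*A)
m = -770 (m = -77*(2 - 8*(-1)) = -77*(2 + 8) = -77*10 = -770)
T(S) = 14 (T(S) = 9 - (-13 - 7)/4 = 9 - ¼*(-20) = 9 + 5 = 14)
q = 249/995 (q = (1084 - 1333)/(-225 - 770) = -249/(-995) = -249*(-1/995) = 249/995 ≈ 0.25025)
(T(-54) + 682)*(4586 + q) = (14 + 682)*(4586 + 249/995) = 696*(4563319/995) = 3176070024/995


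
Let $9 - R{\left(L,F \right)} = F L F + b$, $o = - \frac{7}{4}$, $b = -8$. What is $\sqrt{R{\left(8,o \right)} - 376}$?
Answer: $\frac{i \sqrt{1534}}{2} \approx 19.583 i$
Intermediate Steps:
$o = - \frac{7}{4}$ ($o = \left(-7\right) \frac{1}{4} = - \frac{7}{4} \approx -1.75$)
$R{\left(L,F \right)} = 17 - L F^{2}$ ($R{\left(L,F \right)} = 9 - \left(F L F - 8\right) = 9 - \left(L F^{2} - 8\right) = 9 - \left(-8 + L F^{2}\right) = 17 - L F^{2}$)
$\sqrt{R{\left(8,o \right)} - 376} = \sqrt{\left(17 - 8 \left(- \frac{7}{4}\right)^{2}\right) - 376} = \sqrt{\left(17 - 8 \cdot \frac{49}{16}\right) - 376} = \sqrt{\left(17 - \frac{49}{2}\right) - 376} = \sqrt{- \frac{15}{2} - 376} = \sqrt{- \frac{767}{2}} = \frac{i \sqrt{1534}}{2}$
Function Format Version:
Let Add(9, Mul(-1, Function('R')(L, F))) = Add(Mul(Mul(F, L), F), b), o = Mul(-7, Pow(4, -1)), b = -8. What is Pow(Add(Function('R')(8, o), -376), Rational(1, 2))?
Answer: Mul(Rational(1, 2), I, Pow(1534, Rational(1, 2))) ≈ Mul(19.583, I)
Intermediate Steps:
o = Rational(-7, 4) (o = Mul(-7, Rational(1, 4)) = Rational(-7, 4) ≈ -1.7500)
Function('R')(L, F) = Add(17, Mul(-1, L, Pow(F, 2))) (Function('R')(L, F) = Add(9, Mul(-1, Add(Mul(Mul(F, L), F), -8))) = Add(9, Mul(-1, Add(Mul(L, Pow(F, 2)), -8))) = Add(9, Mul(-1, Add(-8, Mul(L, Pow(F, 2))))) = Add(9, Add(8, Mul(-1, L, Pow(F, 2)))) = Add(17, Mul(-1, L, Pow(F, 2))))
Pow(Add(Function('R')(8, o), -376), Rational(1, 2)) = Pow(Add(Add(17, Mul(-1, 8, Pow(Rational(-7, 4), 2))), -376), Rational(1, 2)) = Pow(Add(Add(17, Mul(-1, 8, Rational(49, 16))), -376), Rational(1, 2)) = Pow(Add(Add(17, Rational(-49, 2)), -376), Rational(1, 2)) = Pow(Add(Rational(-15, 2), -376), Rational(1, 2)) = Pow(Rational(-767, 2), Rational(1, 2)) = Mul(Rational(1, 2), I, Pow(1534, Rational(1, 2)))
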